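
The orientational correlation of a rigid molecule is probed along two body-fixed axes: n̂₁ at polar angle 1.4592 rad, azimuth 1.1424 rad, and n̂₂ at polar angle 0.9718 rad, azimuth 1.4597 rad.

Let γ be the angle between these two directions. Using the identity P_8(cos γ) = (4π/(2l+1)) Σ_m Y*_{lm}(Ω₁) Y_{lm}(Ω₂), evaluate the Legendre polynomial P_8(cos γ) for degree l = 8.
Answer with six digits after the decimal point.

Term-by-term m-sum for l=8 (normalisation 4π/17 = 0.739198):
  m=-8: (-0.470472, 0.138132) × (0.070338, 0.086621) = (-0.045057, -0.031037)  (running Σ = (-0.045057, -0.031037))
  m=-7: (-0.031283, 0.217552) × (-0.213781, 0.217109) = (-0.040545, -0.053300)  (running Σ = (-0.085602, -0.084337))
  m=-6: (-0.248278, -0.159564) × (-0.353813, -0.278345) = (0.043430, 0.125563)  (running Σ = (-0.042172, 0.041226))
  m=-5: (-0.207788, 0.133533) × (0.164287, -0.264692) = (0.001208, 0.076938)  (running Σ = (-0.040963, 0.118163))
  m=-4: (-0.032283, -0.224548) × (-0.099008, -0.047143) = (-0.007390, 0.023754)  (running Σ = (-0.048353, 0.141917))
  m=-3: (-0.245818, -0.072181) × (0.120175, -0.347122) = (-0.054597, 0.076654)  (running Σ = (-0.102950, 0.218572))
  m=-2: (0.127761, -0.147443) × (0.078666, 0.017772) = (0.012671, -0.009328)  (running Σ = (-0.090279, 0.209243))
  m=-1: (-0.107684, -0.235796) × (0.036627, -0.328328) = (-0.081363, 0.026719)  (running Σ = (-0.171641, 0.235963))
  m=0: (0.185520, -0.000000) × (0.132678, 0.000000) = (0.024614, 0.000000)  (running Σ = (-0.147027, 0.235963))
  m=1: (0.107684, -0.235796) × (-0.036627, -0.328328) = (-0.081363, -0.026719)  (running Σ = (-0.228389, 0.209243))
  m=2: (0.127761, 0.147443) × (0.078666, -0.017772) = (0.012671, 0.009328)  (running Σ = (-0.215719, 0.218572))
  m=3: (0.245818, -0.072181) × (-0.120175, -0.347122) = (-0.054597, -0.076654)  (running Σ = (-0.270315, 0.141917))
  m=4: (-0.032283, 0.224548) × (-0.099008, 0.047143) = (-0.007390, -0.023754)  (running Σ = (-0.277705, 0.118163))
  m=5: (0.207788, 0.133533) × (-0.164287, -0.264692) = (0.001208, -0.076938)  (running Σ = (-0.276497, 0.041226))
  m=6: (-0.248278, 0.159564) × (-0.353813, 0.278345) = (0.043430, -0.125563)  (running Σ = (-0.233066, -0.084337))
  m=7: (0.031283, 0.217552) × (0.213781, 0.217109) = (-0.040545, 0.053300)  (running Σ = (-0.273611, -0.031037))
  m=8: (-0.470472, -0.138132) × (0.070338, -0.086621) = (-0.045057, 0.031037)  (running Σ = (-0.318668, 0.000000))
Total Σ_m = (-0.318668, 0.000000). Multiply by 0.739198: (-0.235559, 0.000000). P_8(cos γ) = -0.235559

-0.235559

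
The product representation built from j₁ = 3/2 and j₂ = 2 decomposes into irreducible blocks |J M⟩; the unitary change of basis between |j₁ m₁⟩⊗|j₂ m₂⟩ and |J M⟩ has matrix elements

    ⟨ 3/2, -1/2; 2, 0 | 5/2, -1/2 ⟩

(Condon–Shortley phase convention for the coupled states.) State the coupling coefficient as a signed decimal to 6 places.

-0.292770

j₁+j₂−J=1  J+j₁−j₂=2  J−j₁+j₂=3  j₁+j₂+J+1=7
(j₁±m₁, j₂±m₂, J±M) = (1,2,2,2,2,3)
P² = 48/35
sum k=0..1:
  [0] +1/4 = 1/4
  [1] −1/2 = -1/2
S = -1/4
C² = P²·S² = 3/35 ; C = -0.292770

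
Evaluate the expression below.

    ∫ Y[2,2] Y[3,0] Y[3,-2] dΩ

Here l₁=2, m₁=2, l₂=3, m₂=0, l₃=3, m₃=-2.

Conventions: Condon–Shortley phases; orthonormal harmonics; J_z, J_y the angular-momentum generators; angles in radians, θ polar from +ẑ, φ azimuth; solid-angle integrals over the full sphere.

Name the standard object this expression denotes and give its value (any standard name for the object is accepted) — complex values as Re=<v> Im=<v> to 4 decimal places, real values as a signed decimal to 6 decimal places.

This is a Gaunt coefficient — the integral of a triple product of spherical harmonics over the sphere.
Rules hold: Σm=0, L=8 even, 1≤3≤5.
N = 5·7·7 = 245
Δ = 2!·2!·4!/9! = 1/3780
Racah Σ t=0..2: t=0:+1/24 t=1:−1/4 t=2:+1/24 = -1/6
⇒ 3j(2 3 3; 0 0 0)² = 4/105, sgn +1
Racah Σ t=0..0: t=0:+1/24 = 1/24
⇒ 3j(2 3 3; 2 0 -2)² = 1/21, sgn -1
4πI² = N·(3j₀)²·(3jₘ)² = 4/9
I = -1·√(0.444444/4π) = -0.18806319

Gaunt coefficient, -0.188063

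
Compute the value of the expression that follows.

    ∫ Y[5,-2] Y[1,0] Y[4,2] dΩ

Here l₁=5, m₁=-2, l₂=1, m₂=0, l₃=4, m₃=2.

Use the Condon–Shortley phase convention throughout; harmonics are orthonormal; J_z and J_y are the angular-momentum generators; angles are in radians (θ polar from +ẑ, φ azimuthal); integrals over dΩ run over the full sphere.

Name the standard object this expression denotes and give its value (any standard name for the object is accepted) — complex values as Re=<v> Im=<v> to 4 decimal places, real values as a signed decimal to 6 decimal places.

Gaunt coefficient, +0.225034

This is a Gaunt coefficient — the integral of a triple product of spherical harmonics over the sphere.
m-sum 0 ✓  L=10 even ✓  4≤4≤6 ✓
Π(2lᵢ+1) = 11×3×9 = 297
triangle coeff Δ(5,1,4) = 1/495
Σ_t [1,1]: t=1:−1/576 = -1/576
(3j)²=5/99 [(5 1 4; 0 0 0)], sign=-1
Σ_t [1,1]: t=1:−1/1440 = -1/1440
(3j)²=7/165 [(5 1 4; -2 0 2)], sign=-1
⇒ 4πI² = 7/11
I = (+1)√(7/11/(4π)) = 0.22503380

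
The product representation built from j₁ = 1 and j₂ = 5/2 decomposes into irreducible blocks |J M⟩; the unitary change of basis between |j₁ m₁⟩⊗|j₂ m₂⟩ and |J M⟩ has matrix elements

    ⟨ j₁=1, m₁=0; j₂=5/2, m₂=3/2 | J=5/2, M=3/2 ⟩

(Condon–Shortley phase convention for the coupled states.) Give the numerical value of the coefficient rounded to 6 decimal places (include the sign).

j₁+j₂−J=1  J+j₁−j₂=1  J−j₁+j₂=4  j₁+j₂+J+1=7
(j₁±m₁, j₂±m₂, J±M) = (1,1,4,1,4,1)
P² = 576/35
sum k=0..1:
  [0] +1/24 = 1/24
  [1] −1/6 = -1/6
S = -1/8
C² = P²·S² = 9/35 ; C = -0.507093

−√(9/35) = -0.507093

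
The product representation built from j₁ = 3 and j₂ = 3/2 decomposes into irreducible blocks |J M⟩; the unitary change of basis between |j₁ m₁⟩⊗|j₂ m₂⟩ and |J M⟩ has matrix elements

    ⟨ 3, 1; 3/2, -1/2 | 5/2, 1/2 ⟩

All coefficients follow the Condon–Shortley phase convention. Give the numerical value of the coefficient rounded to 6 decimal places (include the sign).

-0.119523  (= −√(1/70))

√[6·2!4!1!/8! · 4!2!1!2!3!2!] = √(288/35)
  +(−1)^0/∏(0,2,2,1,2,0)! = 1/8  (running 1/8)
  +(−1)^1/∏(1,1,1,0,3,1)! = -1/6  (running -1/24)
⟨..|..⟩ = √(288/35)·(-1/24) = -0.119523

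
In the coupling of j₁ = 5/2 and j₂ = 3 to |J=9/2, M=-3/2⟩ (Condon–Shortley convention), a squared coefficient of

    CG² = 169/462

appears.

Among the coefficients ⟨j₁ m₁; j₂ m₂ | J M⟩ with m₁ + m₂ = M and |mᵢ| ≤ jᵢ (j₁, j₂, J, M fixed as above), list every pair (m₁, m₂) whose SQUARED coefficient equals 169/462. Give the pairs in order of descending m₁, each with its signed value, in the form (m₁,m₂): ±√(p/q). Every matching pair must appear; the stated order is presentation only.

Admissible pairs with m₁+m₂ = M = -3/2: (-5/2,1), (-3/2,0), (-1/2,-1), (1/2,-2), (3/2,-3)
  (m₁,m₂)=(3/2,-3): CG² = 8/77, CG = +√(8/77)
  (m₁,m₂)=(1/2,-2): CG² = 169/462, CG = +√(169/462)   ← matches the target
  (m₁,m₂)=(-1/2,-1): CG² = 5/231, CG = +√(5/231)
  (m₁,m₂)=(-3/2,0): CG² = 45/154, CG = −√(45/154)
  (m₁,m₂)=(-5/2,1): CG² = 50/231, CG = −√(50/231)
Pairs with CG² = 169/462: (1/2,-2): +√(169/462)

(1/2,-2): +√(169/462)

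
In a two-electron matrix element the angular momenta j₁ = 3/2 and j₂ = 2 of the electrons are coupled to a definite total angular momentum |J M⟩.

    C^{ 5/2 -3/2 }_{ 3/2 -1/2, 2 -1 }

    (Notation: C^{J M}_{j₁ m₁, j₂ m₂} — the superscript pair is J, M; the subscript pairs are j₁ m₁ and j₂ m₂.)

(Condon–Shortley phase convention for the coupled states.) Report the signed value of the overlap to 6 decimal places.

triangle: 1!·2!·3!/7! = 12/5040
(j±m)!: 1!·2!·1!·3!·1!·4! = 288
prefactor² = (2J+1)·Δ·N² = 144/35
  k=0: +1/(0!·1!·2!·1!·0!·2!) = 1/4
  k=1: −1/(1!·0!·1!·0!·1!·3!) = -1/6
Σ = 1/12  ⇒  CG² = 144/35·(1/12)² = 1/35
CG = +√(1/35) = +0.169031

+√(1/35) ≈ +0.169031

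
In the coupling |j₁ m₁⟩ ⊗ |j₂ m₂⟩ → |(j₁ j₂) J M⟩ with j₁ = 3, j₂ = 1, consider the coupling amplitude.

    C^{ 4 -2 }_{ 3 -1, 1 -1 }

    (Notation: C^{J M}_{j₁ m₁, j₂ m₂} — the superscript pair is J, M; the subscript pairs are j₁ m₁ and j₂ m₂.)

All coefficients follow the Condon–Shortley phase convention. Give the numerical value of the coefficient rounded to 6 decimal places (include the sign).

+0.731925

triangle: 0!·6!·2!/9! = 1440/362880
(j±m)!: 2!·4!·0!·2!·2!·6! = 138240
prefactor² = (2J+1)·Δ·N² = 34560/7
  k=0: +1/(0!·0!·4!·0!·2!·2!) = 1/96
Σ = 1/96  ⇒  CG² = 34560/7·(1/96)² = 15/28
CG = +√(15/28) = +0.731925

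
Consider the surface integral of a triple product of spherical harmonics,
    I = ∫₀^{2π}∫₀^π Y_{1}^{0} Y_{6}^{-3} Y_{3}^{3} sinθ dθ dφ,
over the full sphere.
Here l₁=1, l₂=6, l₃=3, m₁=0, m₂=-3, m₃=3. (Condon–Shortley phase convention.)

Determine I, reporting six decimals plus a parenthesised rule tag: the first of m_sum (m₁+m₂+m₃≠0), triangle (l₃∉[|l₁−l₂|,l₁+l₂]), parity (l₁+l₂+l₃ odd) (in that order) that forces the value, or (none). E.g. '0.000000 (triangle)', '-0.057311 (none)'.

0.000000 (triangle)

l₃=3 ∉ [5,7] — triangle fails ⇒ I = 0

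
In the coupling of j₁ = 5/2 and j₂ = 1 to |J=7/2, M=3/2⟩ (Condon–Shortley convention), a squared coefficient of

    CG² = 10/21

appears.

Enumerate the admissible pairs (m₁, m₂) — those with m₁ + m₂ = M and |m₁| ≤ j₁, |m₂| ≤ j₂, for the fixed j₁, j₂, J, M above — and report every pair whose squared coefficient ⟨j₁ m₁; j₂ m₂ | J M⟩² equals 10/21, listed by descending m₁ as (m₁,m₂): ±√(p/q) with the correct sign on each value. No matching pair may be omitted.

(3/2,0): +√(10/21); (1/2,1): +√(10/21)

Admissible pairs with m₁+m₂ = M = 3/2: (1/2,1), (3/2,0), (5/2,-1)
  (m₁,m₂)=(5/2,-1): CG² = 1/21, CG = +√(1/21)
  (m₁,m₂)=(3/2,0): CG² = 10/21, CG = +√(10/21)   ← matches the target
  (m₁,m₂)=(1/2,1): CG² = 10/21, CG = +√(10/21)   ← matches the target
Pairs with CG² = 10/21: (3/2,0): +√(10/21); (1/2,1): +√(10/21)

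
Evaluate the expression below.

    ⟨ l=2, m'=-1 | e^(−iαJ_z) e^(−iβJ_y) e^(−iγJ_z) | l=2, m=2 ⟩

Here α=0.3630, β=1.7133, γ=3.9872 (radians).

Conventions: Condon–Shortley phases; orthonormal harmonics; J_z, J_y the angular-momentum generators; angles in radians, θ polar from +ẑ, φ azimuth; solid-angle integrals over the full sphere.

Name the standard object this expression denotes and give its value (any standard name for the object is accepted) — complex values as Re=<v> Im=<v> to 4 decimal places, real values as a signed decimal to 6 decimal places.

This is a Wigner D-matrix element — the rotation-matrix element ⟨l m'| R(α,β,γ) |l m⟩ in the angular-momentum basis.
First d^2_{-1,2}(β=1.7133), then the phase factors e^{-i(-1)α} and e^{-i(2)γ}:
c=cos(1.713300/2)=0.654973, s=sin(1.713300/2)=0.755653; N=√[1·6·24·1]=12.000000
Admissible k: 3..3 (factorial args all ≥0)
  k=3: (−1)^0·12.0000/(6)·0.6550^1·0.7557^3 = +0.565223
d^2_{-1,2}(1.7133) = +0.565223
Attach z-rotation phases: D = e^{-i(-1)(0.3630)}·(+0.565223)·e^{-i(2)(3.9872)} = +0.135772-0.548674i

Wigner D-matrix element, Re=0.1358 Im=-0.5487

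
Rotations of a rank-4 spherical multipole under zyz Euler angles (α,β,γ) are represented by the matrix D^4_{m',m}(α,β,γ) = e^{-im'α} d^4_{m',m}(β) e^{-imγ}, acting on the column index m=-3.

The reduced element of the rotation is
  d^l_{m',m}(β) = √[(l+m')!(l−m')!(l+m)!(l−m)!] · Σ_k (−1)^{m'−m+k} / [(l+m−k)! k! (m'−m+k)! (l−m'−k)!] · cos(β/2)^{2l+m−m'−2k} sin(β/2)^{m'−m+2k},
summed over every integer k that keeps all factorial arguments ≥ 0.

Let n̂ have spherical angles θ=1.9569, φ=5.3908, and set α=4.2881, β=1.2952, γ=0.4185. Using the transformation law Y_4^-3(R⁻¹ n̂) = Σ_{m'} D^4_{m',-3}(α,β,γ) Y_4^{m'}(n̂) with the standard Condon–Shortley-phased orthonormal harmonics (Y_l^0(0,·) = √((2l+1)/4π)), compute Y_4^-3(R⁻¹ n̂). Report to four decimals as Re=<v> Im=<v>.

Need the full column D^4_{m',-3} for m'=−4..4 at α=4.2881, β=1.2952, γ=0.4185.
cos(β/2)=0.797534, sin(β/2)=0.603274
d^4_{-4,-3}: single k=1 term ⇒ +0.350190;  D = +0.316588-0.149684i
d^4_{-3,-3}: k∈[0..1] ⇒ +0.163679 -0.655575 = -0.491896;  D = -0.008542-0.491822i
d^4_{-2,-3}: k∈[0..1] ⇒ -0.463258 +0.795198 = +0.331940;  D = -0.304835-0.131377i
d^4_{-1,-3}: k∈[0..1] ⇒ +0.743352 -0.708883 = +0.034470;  D = +0.025464-0.023232i
d^4_{0,-3}: k∈[0..1] ⇒ -0.838212 +0.479606 = -0.358606;  D = -0.111203-0.340928i
d^4_{1,-3}: k∈[0..1] ⇒ +0.708883 -0.243364 = +0.465519;  D = -0.462756-0.050638i
d^4_{2,-3}: k∈[0..1] ⇒ -0.454994 +0.086779 = -0.368215;  D = -0.187187+0.317086i
d^4_{3,-3}: k∈[0..1] ⇒ +0.214627 -0.017544 = +0.197083;  D = +0.113423+0.161174i
d^4_{4,-3}: single k=0 term ⇒ -0.065599;  D = +0.064432-0.012320i
Y_4^{m'}(θ=1.9569,φ=5.3908) and Σ D·Y over m':
  (+0.3166-0.1497i)·(-0.2965-0.1353i)  (-0.0085-0.4918i)·(+0.3350-0.1679i)  (-0.3048-0.1314i)·(+0.0004-0.0020i)  (+0.0255-0.0232i)·(+0.2079+0.2579i)  (-0.1112-0.3409i)·(-0.0582+0.0000i)  (-0.4628-0.0506i)·(-0.2079+0.2579i)  (-0.1872+0.3171i)·(+0.0004+0.0020i)  (+0.1134+0.1612i)·(-0.3350-0.1679i)  (+0.0644-0.0123i)·(-0.2965+0.1353i)
Y_4^-3(R⁻¹ n̂) = -0.102031-0.309365i

Re=-0.1020 Im=-0.3094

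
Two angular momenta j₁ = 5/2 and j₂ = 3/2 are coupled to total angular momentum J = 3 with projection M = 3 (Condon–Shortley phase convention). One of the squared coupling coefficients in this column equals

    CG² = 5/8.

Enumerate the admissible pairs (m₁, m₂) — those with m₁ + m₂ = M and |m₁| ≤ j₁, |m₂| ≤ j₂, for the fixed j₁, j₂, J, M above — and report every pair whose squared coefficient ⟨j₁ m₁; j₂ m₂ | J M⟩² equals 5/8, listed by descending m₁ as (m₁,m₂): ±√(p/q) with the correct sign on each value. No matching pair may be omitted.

(5/2,1/2): +√(5/8)

Admissible pairs with m₁+m₂ = M = 3: (3/2,3/2), (5/2,1/2)
  (m₁,m₂)=(5/2,1/2): CG² = 5/8, CG = +√(5/8)   ← matches the target
  (m₁,m₂)=(3/2,3/2): CG² = 3/8, CG = −√(3/8)
Pairs with CG² = 5/8: (5/2,1/2): +√(5/8)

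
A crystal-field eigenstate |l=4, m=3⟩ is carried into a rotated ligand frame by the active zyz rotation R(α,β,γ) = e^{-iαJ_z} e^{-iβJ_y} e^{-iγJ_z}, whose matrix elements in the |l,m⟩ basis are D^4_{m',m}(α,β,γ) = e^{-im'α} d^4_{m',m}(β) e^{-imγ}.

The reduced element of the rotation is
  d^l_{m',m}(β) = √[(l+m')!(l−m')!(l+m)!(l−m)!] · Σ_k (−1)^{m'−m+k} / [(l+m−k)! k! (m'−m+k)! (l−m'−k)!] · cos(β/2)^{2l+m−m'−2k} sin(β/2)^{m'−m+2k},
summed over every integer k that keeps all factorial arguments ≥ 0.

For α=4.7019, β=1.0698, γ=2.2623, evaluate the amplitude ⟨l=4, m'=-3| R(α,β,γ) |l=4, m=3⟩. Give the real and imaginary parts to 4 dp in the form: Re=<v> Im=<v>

Re=0.0440 Im=0.0743

First d^4_{-3,3}(β=1.0698), then the phase factors e^{-i(-3)α} and e^{-i(3)γ}:
Half-angle: c=0.860320, s=0.509755. N=√(1·5040·5040·1)=5040.000000
k∈{6,7} keeps every argument non-negative
  k=6: (−1)^0·5040.0000/(720)·0.8603^2·0.5098^6 = +0.090905
  k=7: (−1)^1·5040.0000/(5040)·0.8603^0·0.5098^8 = -0.004559
d^4_{-3,3}(1.0698) = +0.090905 -0.004559 = +0.086346
Phases: e^{-i·(-3)·4.7019}=+0.031462+0.999505i, e^{-i·(3)·2.2623}=+0.875796-0.482682i ⇒ D=+0.044036+0.074272i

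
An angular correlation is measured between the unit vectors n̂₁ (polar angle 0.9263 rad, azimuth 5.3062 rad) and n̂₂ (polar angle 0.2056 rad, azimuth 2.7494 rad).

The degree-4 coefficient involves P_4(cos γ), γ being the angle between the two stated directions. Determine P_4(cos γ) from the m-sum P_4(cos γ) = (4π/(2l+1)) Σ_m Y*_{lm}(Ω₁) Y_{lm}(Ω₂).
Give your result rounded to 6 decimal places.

-0.208634

Addition theorem: P_4(cos γ) = (4π/9) Σ_m Y*_{lm}(Ω₁) Y_{lm}(Ω₂), m = −4…4:
  [-4]  conj(Y_{4,-4})(Ω₁) = -0.13020 + 0.12533j ; Y_{4,-4}(Ω₂) = 0.00000 + 0.00077j ; Δ = -0.00010 - 0.00010j
  [-3]  conj(Y_{4,-3})(Ω₁) = -0.37567 - 0.08032j ; Y_{4,-3}(Ω₂) = -0.00400 - 0.00963j ; Δ = 0.00073 + 0.00394j
  [-2]  conj(Y_{4,-2})(Ω₁) = -0.12202 - 0.30270j ; Y_{4,-2}(Ω₂) = 0.05633 + 0.05622j ; Δ = 0.01014 - 0.02391j
  [-1]  conj(Y_{4,-1})(Ω₁) = -0.06017 + 0.08913j ; Y_{4,-1}(Ω₂) = -0.32399 - 0.13401j ; Δ = 0.03144 - 0.02081j
  [+0]  conj(Y_{4,0})(Ω₁) = -0.34577 + 0.00000j ; Y_{4,0}(Ω₂) = 0.67635 + 0.00000j ; Δ = -0.23386 + 0.00000j
  [+1]  conj(Y_{4,1})(Ω₁) = 0.06017 + 0.08913j ; Y_{4,1}(Ω₂) = 0.32399 - 0.13401j ; Δ = 0.03144 + 0.02081j
  [+2]  conj(Y_{4,2})(Ω₁) = -0.12202 + 0.30270j ; Y_{4,2}(Ω₂) = 0.05633 - 0.05622j ; Δ = 0.01014 + 0.02391j
  [+3]  conj(Y_{4,3})(Ω₁) = 0.37567 - 0.08032j ; Y_{4,3}(Ω₂) = 0.00400 - 0.00963j ; Δ = 0.00073 - 0.00394j
  [+4]  conj(Y_{4,4})(Ω₁) = -0.13020 - 0.12533j ; Y_{4,4}(Ω₂) = 0.00000 - 0.00077j ; Δ = -0.00010 + 0.00010j
Total Σ_m = -0.14942 + 0.00000j. Multiply by 1.396263: -0.20863 + 0.00000j. P_4(cos γ) = -0.208634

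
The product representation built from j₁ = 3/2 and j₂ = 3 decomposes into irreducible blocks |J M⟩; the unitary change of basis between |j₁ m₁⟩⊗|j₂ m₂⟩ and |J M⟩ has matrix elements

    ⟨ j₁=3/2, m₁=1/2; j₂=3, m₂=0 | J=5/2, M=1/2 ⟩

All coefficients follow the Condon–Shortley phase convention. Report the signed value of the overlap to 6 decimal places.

-0.414039  (= −√(6/35))

j₁+j₂−J=2  J+j₁−j₂=1  J−j₁+j₂=4  j₁+j₂+J+1=8
(j₁±m₁, j₂±m₂, J±M) = (2,1,3,3,3,2)
P² = 216/35
sum k=0..1:
  [0] +1/12 = 1/12
  [1] −1/4 = -1/4
S = -1/6
C² = P²·S² = 6/35 ; C = -0.414039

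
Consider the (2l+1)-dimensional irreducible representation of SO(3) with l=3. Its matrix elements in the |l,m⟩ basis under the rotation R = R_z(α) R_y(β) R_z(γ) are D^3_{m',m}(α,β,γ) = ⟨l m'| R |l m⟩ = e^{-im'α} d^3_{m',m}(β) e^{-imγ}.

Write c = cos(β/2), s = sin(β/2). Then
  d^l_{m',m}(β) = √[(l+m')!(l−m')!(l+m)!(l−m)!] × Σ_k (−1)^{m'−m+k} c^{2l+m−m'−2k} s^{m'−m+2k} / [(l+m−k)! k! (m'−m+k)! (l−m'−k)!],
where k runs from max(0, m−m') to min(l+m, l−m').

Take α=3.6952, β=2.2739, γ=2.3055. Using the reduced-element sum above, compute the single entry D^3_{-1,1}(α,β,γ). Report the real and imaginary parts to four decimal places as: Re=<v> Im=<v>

D^3_{-1,1}(3.6952,2.2739,2.3055) = e^{-i·-1·3.6952}·d^3_{-1,1}(2.2739)·e^{-i·1·2.3055}. Compute d first:
With c≡cos(β/2)=0.420364 and s≡sin(β/2)=0.907356, N=[2·24·24·2]^{1/2}=48.000000
k∈{2,3,4} keeps every argument non-negative
  k=2: (−1)^0·48.0000/(8)·0.4204^4·0.9074^2 = +0.154244
  k=3: (−1)^1·48.0000/(6)·0.4204^2·0.9074^4 = -0.958188
  k=4: (−1)^2·48.0000/(48)·0.4204^0·0.9074^6 = +0.558040
d^3_{-1,1}(2.2739) = +0.154244 -0.958188 +0.558040 = -0.245905
Attach z-rotation phases: D = e^{-i(-1)(3.6952)}·(-0.245905)·e^{-i(1)(2.3055)} = -0.044289-0.241883i

Re=-0.0443 Im=-0.2419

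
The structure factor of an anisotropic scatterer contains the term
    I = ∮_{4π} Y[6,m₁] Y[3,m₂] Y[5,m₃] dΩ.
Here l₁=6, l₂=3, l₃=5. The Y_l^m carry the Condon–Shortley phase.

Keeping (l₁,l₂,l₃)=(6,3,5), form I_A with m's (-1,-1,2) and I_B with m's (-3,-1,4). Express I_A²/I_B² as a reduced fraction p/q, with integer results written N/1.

5/24

Shared (l₁,l₂,l₃)=(6,3,5): N and (l;000)² cancel in I_A²/I_B².
A: Δ = 4!·8!·2!/15! = 1/675675; Racah Σ t=0..2: t=0:+1/241920 t=1:−1/8640 t=2:+1/5760 = 1/16128; ⇒ 3j(6 3 5; -1 -1 2)² = 5/1001, sgn -1
B: Δ = 4!·8!·2!/15! = 1/675675; Racah Σ t=1..2: t=1:−1/241920 t=2:+1/40320 = 1/48384; ⇒ 3j(6 3 5; -3 -1 4)² = 24/1001, sgn -1
I_A²/I_B² = (5/1001)/(24/1001) = 5/24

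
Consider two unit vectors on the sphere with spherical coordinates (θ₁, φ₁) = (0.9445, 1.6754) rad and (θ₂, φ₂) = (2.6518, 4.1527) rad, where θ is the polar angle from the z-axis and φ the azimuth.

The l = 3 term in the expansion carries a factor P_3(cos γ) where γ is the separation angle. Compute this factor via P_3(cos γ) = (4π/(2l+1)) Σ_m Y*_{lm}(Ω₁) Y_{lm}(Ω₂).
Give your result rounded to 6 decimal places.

-0.139033

Term-by-term m-sum for l=3 (normalisation 4π/7 = 1.795196):
  m=-3: (0.06850 - 0.21106j) × (0.04319 + 0.00469j) = 0.00395 - 0.00879j  (running Σ = 0.00395 - 0.00879j)
  m=-2: (-0.38465 - 0.08167j) × (0.08707 + 0.17960j) = -0.01882 - 0.07619j  (running Σ = -0.01488 - 0.08499j)
  m=-1: (-0.01963 + 0.18694j) × (-0.23356 + 0.37279j) = -0.06510 - 0.05098j  (running Σ = -0.07998 - 0.13596j)
  m=0: (-0.28045 + 0.00000j) × (-0.29420 + 0.00000j) = 0.08251 + 0.00000j  (running Σ = 0.00253 - 0.13596j)
  m=1: (0.01963 + 0.18694j) × (0.23356 + 0.37279j) = -0.06510 + 0.05098j  (running Σ = -0.06257 - 0.08499j)
  m=2: (-0.38465 + 0.08167j) × (0.08707 - 0.17960j) = -0.01882 + 0.07619j  (running Σ = -0.08140 - 0.00879j)
  m=3: (-0.06850 - 0.21106j) × (-0.04319 + 0.00469j) = 0.00395 + 0.00879j  (running Σ = -0.07745 - 0.00000j)
Total Σ_m = -0.07745 - 0.00000j. Multiply by 1.795196: -0.13903 - 0.00000j. P_3(cos γ) = -0.139033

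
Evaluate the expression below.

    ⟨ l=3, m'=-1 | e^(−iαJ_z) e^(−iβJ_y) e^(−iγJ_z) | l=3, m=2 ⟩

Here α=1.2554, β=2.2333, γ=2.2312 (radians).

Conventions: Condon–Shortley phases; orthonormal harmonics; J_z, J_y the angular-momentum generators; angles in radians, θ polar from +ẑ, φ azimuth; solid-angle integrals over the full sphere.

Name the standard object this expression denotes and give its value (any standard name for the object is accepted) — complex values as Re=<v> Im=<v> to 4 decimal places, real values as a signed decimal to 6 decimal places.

Wigner D-matrix element, Re=0.4246 Im=-0.0278

This is a Wigner D-matrix element — the rotation-matrix element ⟨l m'| R(α,β,γ) |l m⟩ in the angular-momentum basis.
First d^3_{-1,2}(β=2.2333), then the phase factors e^{-i(-1)α} and e^{-i(2)γ}:
Half-angle: c=0.438695, s=0.898636. N=√(2·24·120·1)=75.894664
Admissible k: 3..4 (factorial args all ≥0)
  k=3: (−1)^0·75.8947/(12)·0.4387^3·0.8986^3 = +0.387499
  k=4: (−1)^1·75.8947/(24)·0.4387^1·0.8986^5 = -0.812984
d^3_{-1,2}(2.2333) = +0.387499 -0.812984 = -0.425485
D = (+0.310193+0.950674i)·(-0.425485)·(-0.247393+0.968915i) = +0.424575-0.027810i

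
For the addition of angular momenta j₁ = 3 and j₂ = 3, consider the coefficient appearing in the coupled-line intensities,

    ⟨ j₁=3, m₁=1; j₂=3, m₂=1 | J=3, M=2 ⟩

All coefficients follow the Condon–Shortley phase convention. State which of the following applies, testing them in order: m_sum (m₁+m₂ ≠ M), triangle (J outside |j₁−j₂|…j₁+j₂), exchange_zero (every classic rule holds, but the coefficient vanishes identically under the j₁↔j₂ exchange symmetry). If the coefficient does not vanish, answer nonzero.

exchange_zero

m-sum: m₁+m₂ = 1+1 = 2, M = 2  ✓
triangle: |j₁−j₂| = 0 ≤ J = 3 ≤ j₁+j₂ = 6  ✓
exchange: j₁=j₂ and m₁=m₂, and (−1)^(j₁+j₂−J) = (−1)^3 = −1 forces ⟨j₁m₁;j₂m₂|JM⟩ = −⟨j₂m₂;j₁m₁|JM⟩ = −⟨j₁m₁;j₂m₂|JM⟩ ⇒ the coefficient vanishes identically
Racah sum check: Σ_k collapses to 0 ⇒ CG = 0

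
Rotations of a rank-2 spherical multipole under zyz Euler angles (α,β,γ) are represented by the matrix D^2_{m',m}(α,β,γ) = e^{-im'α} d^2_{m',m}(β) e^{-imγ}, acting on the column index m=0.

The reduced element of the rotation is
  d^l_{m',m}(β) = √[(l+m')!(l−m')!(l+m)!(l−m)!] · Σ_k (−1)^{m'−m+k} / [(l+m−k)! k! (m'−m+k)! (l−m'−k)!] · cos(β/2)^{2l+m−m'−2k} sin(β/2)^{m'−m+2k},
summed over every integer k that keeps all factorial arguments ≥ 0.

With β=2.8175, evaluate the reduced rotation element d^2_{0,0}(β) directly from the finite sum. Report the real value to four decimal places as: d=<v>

d=0.8479

d^2_{0,0}(β=2.8175) via the finite sum:
Half-angle: c=0.161338, s=0.986899. N=√(2·2·2·2)=4.000000
Admissible k: 0..2 (factorial args all ≥0)
  k=0: (−1)^0·4.0000/(4)·0.1613^4·0.9869^0 = +0.000678
  k=1: (−1)^1·4.0000/(1)·0.1613^2·0.9869^2 = -0.101410
  k=2: (−1)^2·4.0000/(4)·0.1613^0·0.9869^4 = +0.948618
d^2_{0,0}(2.8175) = +0.000678 -0.101410 +0.948618 = +0.847886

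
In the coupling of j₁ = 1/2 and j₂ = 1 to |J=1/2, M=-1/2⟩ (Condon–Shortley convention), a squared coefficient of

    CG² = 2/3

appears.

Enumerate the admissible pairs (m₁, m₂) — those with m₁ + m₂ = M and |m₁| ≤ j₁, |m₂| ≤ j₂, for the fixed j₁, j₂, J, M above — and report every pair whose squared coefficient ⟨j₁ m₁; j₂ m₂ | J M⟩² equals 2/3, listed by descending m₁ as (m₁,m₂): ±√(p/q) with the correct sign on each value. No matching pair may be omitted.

Admissible pairs with m₁+m₂ = M = -1/2: (-1/2,0), (1/2,-1)
  (m₁,m₂)=(1/2,-1): CG² = 2/3, CG = +√(2/3)   ← matches the target
  (m₁,m₂)=(-1/2,0): CG² = 1/3, CG = −√(1/3)
Pairs with CG² = 2/3: (1/2,-1): +√(2/3)

(1/2,-1): +√(2/3)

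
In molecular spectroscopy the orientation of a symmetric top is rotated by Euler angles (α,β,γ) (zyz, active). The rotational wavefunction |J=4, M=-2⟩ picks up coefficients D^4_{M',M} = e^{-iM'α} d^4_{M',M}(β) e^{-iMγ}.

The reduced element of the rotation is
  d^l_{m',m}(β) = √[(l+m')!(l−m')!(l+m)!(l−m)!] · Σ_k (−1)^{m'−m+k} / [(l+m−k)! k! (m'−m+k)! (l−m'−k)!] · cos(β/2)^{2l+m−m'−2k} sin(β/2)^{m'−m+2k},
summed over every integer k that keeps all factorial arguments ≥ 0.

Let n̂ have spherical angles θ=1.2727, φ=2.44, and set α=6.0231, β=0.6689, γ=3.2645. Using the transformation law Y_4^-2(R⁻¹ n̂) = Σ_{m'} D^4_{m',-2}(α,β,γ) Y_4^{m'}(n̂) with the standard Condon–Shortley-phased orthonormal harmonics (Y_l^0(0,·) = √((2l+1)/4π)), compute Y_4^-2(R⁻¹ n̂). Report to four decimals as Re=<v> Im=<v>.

Re=-0.0446 Im=-0.0952

Need the full column D^4_{m',-2} for m'=−4..4 at α=6.0231, β=0.6689, γ=3.2645.
cos(β/2)=0.944591, sin(β/2)=0.328250
d^4_{-4,-2}: single k=2 term ⇒ +0.404996;  D = +0.283749-0.288977i
d^4_{-3,-2}: k∈[1..2] ⇒ +0.824091 -0.298550 = +0.525540;  D = +0.452256-0.267689i
d^4_{-2,-2}: k∈[0..2] ⇒ +0.633797 -0.918444 +0.138638 = -0.146008;  D = -0.140548+0.039558i
d^4_{-1,-2}: k∈[0..2] ⇒ -0.934431 +0.564207 -0.045422 = -0.415646;  D = -0.415604+0.005931i
d^4_{0,-2}: k∈[0..2] ⇒ +0.726094 -0.233820 +0.010589 = +0.502862;  D = +0.487745+0.122370i
d^4_{1,-2}: k∈[0..2] ⇒ -0.376138 +0.068133 -0.001646 = -0.309650;  D = -0.270863-0.150055i
d^4_{2,-2}: k∈[0..2] ⇒ +0.138638 -0.013394 +0.000135 = +0.125380;  D = +0.090361+0.086919i
d^4_{3,-2}: k∈[0..1] ⇒ -0.036053 +0.001451 = -0.034602;  D = -0.017930-0.029594i
d^4_{4,-2}: single k=0 term ⇒ +0.005906;  D = +0.001658+0.005668i
Y_4^{m'}(θ=1.2727,φ=2.44) and Σ D·Y over m':
  (+0.2837-0.2890i)·(-0.3489+0.1216i)  (+0.4523-0.2677i)·(+0.1634-0.2764i)  (-0.1405+0.0396i)·(-0.0202-0.1194i)  (-0.4156+0.0059i)·(+0.2431+0.2054i)  (+0.4877+0.1224i)·(+0.0712+0.0000i)  (-0.2709-0.1501i)·(-0.2431+0.2054i)  (+0.0904+0.0869i)·(-0.0202+0.1194i)  (-0.0179-0.0296i)·(-0.1634-0.2764i)  (+0.0017+0.0057i)·(-0.3489-0.1216i)
Y_4^-2(R⁻¹ n̂) = -0.044611-0.095185i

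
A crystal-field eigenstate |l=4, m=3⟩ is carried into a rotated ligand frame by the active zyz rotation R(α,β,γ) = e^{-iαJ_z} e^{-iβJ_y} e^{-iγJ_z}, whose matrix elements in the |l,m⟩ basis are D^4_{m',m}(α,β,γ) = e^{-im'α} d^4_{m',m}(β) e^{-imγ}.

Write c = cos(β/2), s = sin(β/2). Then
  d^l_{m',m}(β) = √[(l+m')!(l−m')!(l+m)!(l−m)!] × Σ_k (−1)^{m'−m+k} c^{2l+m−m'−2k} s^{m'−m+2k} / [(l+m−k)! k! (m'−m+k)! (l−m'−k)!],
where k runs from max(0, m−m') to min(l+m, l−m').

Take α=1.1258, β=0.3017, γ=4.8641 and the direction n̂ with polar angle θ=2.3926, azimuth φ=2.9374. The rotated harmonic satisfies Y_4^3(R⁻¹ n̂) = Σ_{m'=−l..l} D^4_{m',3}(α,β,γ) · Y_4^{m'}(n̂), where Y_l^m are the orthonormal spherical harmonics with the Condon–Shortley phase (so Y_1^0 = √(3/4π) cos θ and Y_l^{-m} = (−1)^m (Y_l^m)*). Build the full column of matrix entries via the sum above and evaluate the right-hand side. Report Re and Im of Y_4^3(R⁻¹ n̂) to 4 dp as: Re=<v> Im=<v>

Need the full column D^4_{m',3} for m'=−4..4 at α=1.1258, β=0.3017, γ=4.8641.
cos(β/2)=0.988644, sin(β/2)=0.150279
d^4_{-4,3}: single k=7 term ⇒ +0.000005;  D = -0.000004+0.000003i
d^4_{-3,3}: k∈[6..7] ⇒ +0.000079 -0.000000 = +0.000079;  D = +0.000017+0.000077i
d^4_{-2,3}: k∈[5..6] ⇒ +0.000831 -0.000006 = +0.000825;  D = +0.000804+0.000185i
d^4_{-1,3}: k∈[4..5] ⇒ +0.006446 -0.000089 = +0.006356;  D = +0.003950-0.004980i
d^4_{0,3}: k∈[3..4] ⇒ +0.037927 -0.000876 = +0.037051;  D = -0.016287-0.033279i
d^4_{1,3}: k∈[2..3] ⇒ +0.167380 -0.006446 = +0.160934;  D = -0.160926+0.001631i
d^4_{2,3}: k∈[1..2] ⇒ +0.519086 -0.035981 = +0.483105;  D = -0.203524+0.438142i
d^4_{3,3}: k∈[0..1] ⇒ +0.912680 -0.147615 = +0.765065;  D = +0.487547+0.589595i
d^4_{4,3}: single k=0 term ⇒ -0.392392;  D = -0.380584+0.095537i
Y_4^{m'}(θ=2.3926,φ=2.9374) and Σ D·Y over m':
  (-0.0000+0.0000i)·(+0.0651+0.0693i)  (+0.0000+0.0001i)·(+0.2368+0.1664i)  (+0.0008+0.0002i)·(+0.3921+0.1697i)  (+0.0040-0.0050i)·(+0.1743+0.0361i)  (-0.0163-0.0333i)·(-0.3197+0.0000i)  (-0.1609+0.0016i)·(-0.1743+0.0361i)  (-0.2035+0.4381i)·(+0.3921-0.1697i)  (+0.4875+0.5896i)·(-0.2368+0.1664i)  (-0.3806+0.0955i)·(+0.0651-0.0693i)
Y_4^3(R⁻¹ n̂) = -0.202815+0.184508i

Re=-0.2028 Im=0.1845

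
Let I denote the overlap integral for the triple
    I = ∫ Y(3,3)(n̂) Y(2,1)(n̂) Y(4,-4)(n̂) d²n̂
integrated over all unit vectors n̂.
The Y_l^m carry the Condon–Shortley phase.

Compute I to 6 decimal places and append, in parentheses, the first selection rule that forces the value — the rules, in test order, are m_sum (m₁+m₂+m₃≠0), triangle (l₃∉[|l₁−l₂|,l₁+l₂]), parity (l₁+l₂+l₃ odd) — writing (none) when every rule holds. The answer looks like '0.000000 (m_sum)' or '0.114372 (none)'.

L=9 odd ⇒ parity kills the (l;000) factor ⇒ I = 0

0.000000 (parity)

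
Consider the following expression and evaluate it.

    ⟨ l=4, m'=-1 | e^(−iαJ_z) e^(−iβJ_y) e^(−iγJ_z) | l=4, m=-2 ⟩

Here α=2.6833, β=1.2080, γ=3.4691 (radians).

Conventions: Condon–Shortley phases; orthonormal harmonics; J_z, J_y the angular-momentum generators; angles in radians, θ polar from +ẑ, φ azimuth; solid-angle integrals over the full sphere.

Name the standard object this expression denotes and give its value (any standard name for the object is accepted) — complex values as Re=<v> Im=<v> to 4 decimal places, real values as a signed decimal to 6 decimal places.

Wigner D-matrix element, Re=-0.3779 Im=-0.0753

This is a Wigner D-matrix element — the rotation-matrix element ⟨l m'| R(α,β,γ) |l m⟩ in the angular-momentum basis.
D^4_{-1,-2}(2.6833,1.2080,3.4691) = e^{-i·-1·2.6833}·d^4_{-1,-2}(1.2080)·e^{-i·-2·3.4691}. Compute d first:
With c≡cos(β/2)=0.823070 and s≡sin(β/2)=0.567939, N=[6·120·2·720]^{1/2}=1018.233765
k: max(0,(-2)−(-1))=0 … min(4+(-2),4−(-1))=2
  k=0: (−1)^1·1018.2338/(240)·0.8231^7·0.5679^1 = -0.616591
  k=1: (−1)^2·1018.2338/(48)·0.8231^5·0.5679^3 = +1.467902
  k=2: (−1)^3·1018.2338/(72)·0.8231^3·0.5679^5 = -0.465946
d^4_{-1,-2}(1.2080) = -0.616591 +1.467902 -0.465946 = +0.385365
Attach z-rotation phases: D = e^{-i(-1)(2.6833)}·(+0.385365)·e^{-i(-2)(3.4691)} = -0.377932-0.075322i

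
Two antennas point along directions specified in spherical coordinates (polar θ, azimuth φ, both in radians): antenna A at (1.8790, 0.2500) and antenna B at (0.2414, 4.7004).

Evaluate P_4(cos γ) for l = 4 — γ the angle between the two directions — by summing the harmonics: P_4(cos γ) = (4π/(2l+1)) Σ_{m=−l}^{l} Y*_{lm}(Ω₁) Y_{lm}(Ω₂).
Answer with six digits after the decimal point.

Expand P_4 via completeness: Σ_{m} conj(Y_{4,m}) at Ω₁ times Y_{4,m} at Ω₂ —
  m=-4: (0.19712 + 0.30700j) × (0.00144 + 0.00007j) = 0.00026 + 0.00046j  (running Σ = 0.00026 + 0.00046j)
  m=-3: (-0.24037 - 0.22392j) × (0.00060 - 0.01659j) = -0.00386 + 0.00386j  (running Σ = -0.00360 + 0.00431j)
  m=-2: (-0.09486 - 0.05182j) × (-0.10703 - 0.00257j) = 0.01002 + 0.00579j  (running Σ = 0.00642 + 0.01010j)
  m=-1: (0.31214 + 0.07970j) × (-0.00474 + 0.39531j) = -0.03299 + 0.12302j  (running Σ = -0.02656 + 0.13312j)
  m=0: (0.05668 + 0.00000j) × (0.61655 + 0.00000j) = 0.03494 + 0.00000j  (running Σ = 0.00838 + 0.13312j)
  m=1: (-0.31214 + 0.07970j) × (0.00474 + 0.39531j) = -0.03299 - 0.12302j  (running Σ = -0.02461 + 0.01010j)
  m=2: (-0.09486 + 0.05182j) × (-0.10703 + 0.00257j) = 0.01002 - 0.00579j  (running Σ = -0.01459 + 0.00431j)
  m=3: (0.24037 - 0.22392j) × (-0.00060 - 0.01659j) = -0.00386 - 0.00386j  (running Σ = -0.01845 + 0.00046j)
  m=4: (0.19712 - 0.30700j) × (0.00144 - 0.00007j) = 0.00026 - 0.00046j  (running Σ = -0.01818 - 0.00000j)
Σ over m = -0.01818 - 0.00000j; ×(4π/9) → -0.02539 - 0.00000j. Real part: -0.025388

-0.025388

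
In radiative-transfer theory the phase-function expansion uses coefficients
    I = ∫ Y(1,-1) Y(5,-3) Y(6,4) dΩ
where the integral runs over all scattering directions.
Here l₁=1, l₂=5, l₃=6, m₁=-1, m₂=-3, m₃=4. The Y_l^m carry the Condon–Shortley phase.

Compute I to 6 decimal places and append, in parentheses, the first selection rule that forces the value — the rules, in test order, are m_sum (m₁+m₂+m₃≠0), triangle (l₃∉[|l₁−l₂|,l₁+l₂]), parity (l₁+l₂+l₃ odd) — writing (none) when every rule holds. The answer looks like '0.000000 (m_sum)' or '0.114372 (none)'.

0.274090 (none)

m-sum 0 ✓  L=12 even ✓  4≤6≤6 ✓
Π(2lᵢ+1) = 3×11×13 = 429
triangle coeff Δ(1,5,6) = 1/858
Σ_t [0,0]: t=0:+1/14400 = 1/14400
(3j)²=6/143 [(1 5 6; 0 0 0)], sign=+1
Σ_t [0,0]: t=0:+1/161280 = 1/161280
(3j)²=15/286 [(1 5 6; -1 -3 4)], sign=+1
⇒ 4πI² = 135/143
I = (+1)√(135/143/(4π)) = 0.27409047
No selection rule forces the value: the integral is nonzero (none).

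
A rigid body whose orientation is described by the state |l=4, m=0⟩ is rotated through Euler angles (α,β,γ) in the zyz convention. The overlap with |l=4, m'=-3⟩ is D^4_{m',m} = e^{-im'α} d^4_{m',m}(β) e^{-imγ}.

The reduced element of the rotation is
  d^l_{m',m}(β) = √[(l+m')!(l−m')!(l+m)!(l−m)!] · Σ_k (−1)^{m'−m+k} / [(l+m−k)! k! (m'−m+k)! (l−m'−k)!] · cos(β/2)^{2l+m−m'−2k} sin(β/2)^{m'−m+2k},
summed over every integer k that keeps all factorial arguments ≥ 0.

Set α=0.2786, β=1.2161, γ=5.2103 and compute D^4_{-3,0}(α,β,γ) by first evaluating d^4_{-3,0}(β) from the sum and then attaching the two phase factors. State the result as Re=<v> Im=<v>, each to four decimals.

First d^4_{-3,0}(β=1.2161), then the phase factors e^{-i(-3)α} and e^{-i(0)γ}:
c=cos(1.216100/2)=0.820764, s=sin(1.216100/2)=0.571268; N=√[1·5040·24·24]=1703.830978
Admissible k: 3..4 (factorial args all ≥0)
  k=3: (−1)^0·1703.8310/(144)·0.8208^5·0.5713^3 = +0.821626
  k=4: (−1)^1·1703.8310/(144)·0.8208^3·0.5713^5 = -0.398032
d^4_{-3,0}(1.2161) = +0.821626 -0.398032 = +0.423594
Attach z-rotation phases: D = e^{-i(-3)(0.2786)}·(+0.423594)·e^{-i(0)(5.2103)} = +0.284056+0.314236i

Re=0.2841 Im=0.3142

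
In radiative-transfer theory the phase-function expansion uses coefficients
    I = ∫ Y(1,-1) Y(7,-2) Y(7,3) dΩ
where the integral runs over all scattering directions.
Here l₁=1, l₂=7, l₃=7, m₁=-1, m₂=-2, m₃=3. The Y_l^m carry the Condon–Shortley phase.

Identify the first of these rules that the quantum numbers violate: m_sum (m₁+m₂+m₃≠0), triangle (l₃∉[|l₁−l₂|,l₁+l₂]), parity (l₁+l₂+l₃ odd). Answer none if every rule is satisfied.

parity

azimuthal sum: -1 − 2 + 3 = 0  ✓
6 ≤ 7 ≤ 8 (triangle on l)  ✓
L = 1 + 7 + 7 = 15 (odd)  ✗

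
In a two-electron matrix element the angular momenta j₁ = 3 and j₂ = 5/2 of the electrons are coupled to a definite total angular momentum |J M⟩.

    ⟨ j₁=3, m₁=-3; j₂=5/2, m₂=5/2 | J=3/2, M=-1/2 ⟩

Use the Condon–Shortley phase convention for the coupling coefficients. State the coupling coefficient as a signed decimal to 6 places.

+√(5/14) ≈ +0.597614

j₁+j₂−J=4  J+j₁−j₂=2  J−j₁+j₂=1  j₁+j₂+J+1=8
(j₁±m₁, j₂±m₂, J±M) = (0,6,5,0,1,2)
P² = 5760/7
sum k=4..4:
  [4] +1/48 = 1/48
S = 1/48
C² = P²·S² = 5/14 ; C = +0.597614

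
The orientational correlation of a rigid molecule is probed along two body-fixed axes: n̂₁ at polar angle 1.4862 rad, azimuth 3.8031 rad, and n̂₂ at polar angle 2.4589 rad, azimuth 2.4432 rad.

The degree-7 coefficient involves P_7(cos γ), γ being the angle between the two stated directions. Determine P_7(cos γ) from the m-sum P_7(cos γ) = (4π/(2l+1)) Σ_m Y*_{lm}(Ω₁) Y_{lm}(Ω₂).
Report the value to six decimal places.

Addition theorem: P_7(cos γ) = (4π/15) Σ_m Y*_{lm}(Ω₁) Y_{lm}(Ω₂), m = −7…7:
  term(m=-7) = -0.009657-0.000915i   from Y*(Ω₁)=+0.039864+0.486023i, Y(Ω₂)=-0.003490+0.019582i
  term(m=-6) = +0.004258-0.013507i   from Y*(Ω₁)=-0.104712-0.113912i, Y(Ω₂)=+0.045640+0.079338i
  term(m=-5) = -0.071175-0.040404i   from Y*(Ω₁)=-0.322472-0.054009i, Y(Ω₂)=+0.235106+0.085919i
  term(m=-4) = +0.051422-0.057784i   from Y*(Ω₁)=+0.156325-0.084503i, Y(Ω₂)=+0.409189-0.148449i
  term(m=-3) = -0.068806-0.093839i   from Y*(Ω₁)=+0.111592-0.254156i, Y(Ω₂)=+0.209888-0.362880i
  term(m=-2) = +0.004961-0.002226i   from Y*(Ω₁)=+0.045782+0.180972i, Y(Ω₂)=-0.005043-0.028686i
  term(m=-1) = +0.020772+0.097028i   from Y*(Ω₁)=+0.203959+0.158786i, Y(Ω₂)=+0.294008+0.246833i
  term(m=+0) = -0.029279-0.000000i   from Y*(Ω₁)=-0.189167-0.000000i, Y(Ω₂)=+0.154778+0.000000i
  term(m=+1) = +0.020772-0.097028i   from Y*(Ω₁)=-0.203959+0.158786i, Y(Ω₂)=-0.294008+0.246833i
  term(m=+2) = +0.004961+0.002226i   from Y*(Ω₁)=+0.045782-0.180972i, Y(Ω₂)=-0.005043+0.028686i
  term(m=+3) = -0.068806+0.093839i   from Y*(Ω₁)=-0.111592-0.254156i, Y(Ω₂)=-0.209888-0.362880i
  term(m=+4) = +0.051422+0.057784i   from Y*(Ω₁)=+0.156325+0.084503i, Y(Ω₂)=+0.409189+0.148449i
  term(m=+5) = -0.071175+0.040404i   from Y*(Ω₁)=+0.322472-0.054009i, Y(Ω₂)=-0.235106+0.085919i
  term(m=+6) = +0.004258+0.013507i   from Y*(Ω₁)=-0.104712+0.113912i, Y(Ω₂)=+0.045640-0.079338i
  term(m=+7) = -0.009657+0.000915i   from Y*(Ω₁)=-0.039864+0.486023i, Y(Ω₂)=+0.003490+0.019582i
Accumulated sum -0.165728+0.000000i; after 4π/(2l+1) scaling, -0.138840+0.000000i ⇒ P_7 = -0.138840

-0.138840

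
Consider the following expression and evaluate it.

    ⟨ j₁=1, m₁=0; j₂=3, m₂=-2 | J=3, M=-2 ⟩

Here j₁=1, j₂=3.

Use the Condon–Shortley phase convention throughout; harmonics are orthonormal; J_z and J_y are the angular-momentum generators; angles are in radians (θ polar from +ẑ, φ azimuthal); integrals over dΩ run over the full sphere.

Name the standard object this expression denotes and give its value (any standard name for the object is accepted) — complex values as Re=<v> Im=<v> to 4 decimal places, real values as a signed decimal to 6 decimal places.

This is a Clebsch–Gordan (vector-coupling) coefficient.
j₁+j₂−J=1  J+j₁−j₂=1  J−j₁+j₂=5  j₁+j₂+J+1=8
(j₁±m₁, j₂±m₂, J±M) = (1,1,1,5,1,5)
P² = 300
sum k=0..1:
  [0] +1/24 = 1/24
  [1] −1/120 = -1/120
S = 1/30
C² = P²·S² = 1/3 ; C = +0.577350

Clebsch–Gordan coefficient, +√(1/3) ≈ +0.577350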